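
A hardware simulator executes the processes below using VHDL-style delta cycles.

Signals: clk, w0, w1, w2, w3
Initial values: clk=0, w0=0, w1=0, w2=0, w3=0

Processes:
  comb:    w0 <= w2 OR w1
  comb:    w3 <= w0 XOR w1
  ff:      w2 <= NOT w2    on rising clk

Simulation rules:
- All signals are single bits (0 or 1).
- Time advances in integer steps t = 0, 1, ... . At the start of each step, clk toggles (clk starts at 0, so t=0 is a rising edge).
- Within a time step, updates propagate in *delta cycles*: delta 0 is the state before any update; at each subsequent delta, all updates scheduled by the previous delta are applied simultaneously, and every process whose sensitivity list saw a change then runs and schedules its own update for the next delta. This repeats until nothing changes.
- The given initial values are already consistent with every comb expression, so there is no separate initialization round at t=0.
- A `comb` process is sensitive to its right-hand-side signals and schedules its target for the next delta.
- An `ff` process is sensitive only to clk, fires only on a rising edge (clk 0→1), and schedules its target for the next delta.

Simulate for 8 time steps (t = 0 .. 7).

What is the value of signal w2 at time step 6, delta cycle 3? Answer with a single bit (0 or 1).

0

t0.Δ0 w3=0 w0=0 clk=0 w2=0 w1=0
t0.Δ1 w3=0 w0=0 clk=1 w2=0 w1=0
t0.Δ2 w3=0 w0=0 clk=1 w2=1 w1=0
t0.Δ3 w3=0 w0=1 clk=1 w2=1 w1=0
t0.Δ4 w3=1 w0=1 clk=1 w2=1 w1=0
t1.Δ0 w3=1 w0=1 clk=1 w2=1 w1=0
t1.Δ1 w3=1 w0=1 clk=0 w2=1 w1=0
t2.Δ0 w3=1 w0=1 clk=0 w2=1 w1=0
t2.Δ1 w3=1 w0=1 clk=1 w2=1 w1=0
t2.Δ2 w3=1 w0=1 clk=1 w2=0 w1=0
t2.Δ3 w3=1 w0=0 clk=1 w2=0 w1=0
t2.Δ4 w3=0 w0=0 clk=1 w2=0 w1=0
t3.Δ0 w3=0 w0=0 clk=1 w2=0 w1=0
t3.Δ1 w3=0 w0=0 clk=0 w2=0 w1=0
t4.Δ0 w3=0 w0=0 clk=0 w2=0 w1=0
t4.Δ1 w3=0 w0=0 clk=1 w2=0 w1=0
t4.Δ2 w3=0 w0=0 clk=1 w2=1 w1=0
t4.Δ3 w3=0 w0=1 clk=1 w2=1 w1=0
t4.Δ4 w3=1 w0=1 clk=1 w2=1 w1=0
t5.Δ0 w3=1 w0=1 clk=1 w2=1 w1=0
t5.Δ1 w3=1 w0=1 clk=0 w2=1 w1=0
t6.Δ0 w3=1 w0=1 clk=0 w2=1 w1=0
t6.Δ1 w3=1 w0=1 clk=1 w2=1 w1=0
t6.Δ2 w3=1 w0=1 clk=1 w2=0 w1=0
t6.Δ3 w3=1 w0=0 clk=1 w2=0 w1=0
t6.Δ4 w3=0 w0=0 clk=1 w2=0 w1=0
t7.Δ0 w3=0 w0=0 clk=1 w2=0 w1=0
t7.Δ1 w3=0 w0=0 clk=0 w2=0 w1=0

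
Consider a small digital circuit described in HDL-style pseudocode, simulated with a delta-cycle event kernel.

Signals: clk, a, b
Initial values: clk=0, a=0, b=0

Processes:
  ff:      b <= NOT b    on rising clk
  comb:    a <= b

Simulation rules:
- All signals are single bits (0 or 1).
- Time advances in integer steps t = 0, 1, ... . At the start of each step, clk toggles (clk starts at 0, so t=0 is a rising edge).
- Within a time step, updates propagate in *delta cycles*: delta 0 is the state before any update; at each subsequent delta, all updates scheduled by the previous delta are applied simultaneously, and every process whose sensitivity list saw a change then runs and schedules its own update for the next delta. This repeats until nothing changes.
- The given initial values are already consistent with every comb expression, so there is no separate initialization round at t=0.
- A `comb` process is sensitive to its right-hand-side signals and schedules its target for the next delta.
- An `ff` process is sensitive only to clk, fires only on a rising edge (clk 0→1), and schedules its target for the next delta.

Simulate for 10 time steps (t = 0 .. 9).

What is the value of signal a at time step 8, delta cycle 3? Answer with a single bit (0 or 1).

t0.Δ0 a=0 b=0 clk=0
t0.Δ1 a=0 b=0 clk=1
t0.Δ2 a=0 b=1 clk=1
t0.Δ3 a=1 b=1 clk=1
t1.Δ0 a=1 b=1 clk=1
t1.Δ1 a=1 b=1 clk=0
t2.Δ0 a=1 b=1 clk=0
t2.Δ1 a=1 b=1 clk=1
t2.Δ2 a=1 b=0 clk=1
t2.Δ3 a=0 b=0 clk=1
t3.Δ0 a=0 b=0 clk=1
t3.Δ1 a=0 b=0 clk=0
t4.Δ0 a=0 b=0 clk=0
t4.Δ1 a=0 b=0 clk=1
t4.Δ2 a=0 b=1 clk=1
t4.Δ3 a=1 b=1 clk=1
t5.Δ0 a=1 b=1 clk=1
t5.Δ1 a=1 b=1 clk=0
t6.Δ0 a=1 b=1 clk=0
t6.Δ1 a=1 b=1 clk=1
t6.Δ2 a=1 b=0 clk=1
t6.Δ3 a=0 b=0 clk=1
t7.Δ0 a=0 b=0 clk=1
t7.Δ1 a=0 b=0 clk=0
t8.Δ0 a=0 b=0 clk=0
t8.Δ1 a=0 b=0 clk=1
t8.Δ2 a=0 b=1 clk=1
t8.Δ3 a=1 b=1 clk=1
t9.Δ0 a=1 b=1 clk=1
t9.Δ1 a=1 b=1 clk=0

1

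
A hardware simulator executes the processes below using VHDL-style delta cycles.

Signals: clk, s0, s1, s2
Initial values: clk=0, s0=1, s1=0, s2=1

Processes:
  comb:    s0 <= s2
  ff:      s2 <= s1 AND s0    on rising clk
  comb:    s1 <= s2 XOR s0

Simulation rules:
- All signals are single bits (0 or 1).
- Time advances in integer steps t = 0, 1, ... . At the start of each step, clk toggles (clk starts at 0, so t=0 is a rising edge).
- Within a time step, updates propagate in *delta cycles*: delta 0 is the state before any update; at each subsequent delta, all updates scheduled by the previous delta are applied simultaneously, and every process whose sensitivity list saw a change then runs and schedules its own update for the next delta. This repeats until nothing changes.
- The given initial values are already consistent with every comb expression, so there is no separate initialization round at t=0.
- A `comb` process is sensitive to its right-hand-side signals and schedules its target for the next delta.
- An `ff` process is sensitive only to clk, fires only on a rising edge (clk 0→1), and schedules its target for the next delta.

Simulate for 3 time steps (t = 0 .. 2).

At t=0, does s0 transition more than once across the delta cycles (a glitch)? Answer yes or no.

t=0 Δ0: s1=0 s0=1 clk=0 s2=1
  Δ1: clk:0→1
  Δ2: s2:1→0
  Δ3: s1:0→1, s0:1→0
  Δ4: s1:1→0
  (4Δ to stable)
t=1 Δ0: s1=0 s0=0 clk=1 s2=0
  Δ1: clk:1→0
  (1Δ to stable)
t=2 Δ0: s1=0 s0=0 clk=0 s2=0
  Δ1: clk:0→1
  (1Δ to stable)

no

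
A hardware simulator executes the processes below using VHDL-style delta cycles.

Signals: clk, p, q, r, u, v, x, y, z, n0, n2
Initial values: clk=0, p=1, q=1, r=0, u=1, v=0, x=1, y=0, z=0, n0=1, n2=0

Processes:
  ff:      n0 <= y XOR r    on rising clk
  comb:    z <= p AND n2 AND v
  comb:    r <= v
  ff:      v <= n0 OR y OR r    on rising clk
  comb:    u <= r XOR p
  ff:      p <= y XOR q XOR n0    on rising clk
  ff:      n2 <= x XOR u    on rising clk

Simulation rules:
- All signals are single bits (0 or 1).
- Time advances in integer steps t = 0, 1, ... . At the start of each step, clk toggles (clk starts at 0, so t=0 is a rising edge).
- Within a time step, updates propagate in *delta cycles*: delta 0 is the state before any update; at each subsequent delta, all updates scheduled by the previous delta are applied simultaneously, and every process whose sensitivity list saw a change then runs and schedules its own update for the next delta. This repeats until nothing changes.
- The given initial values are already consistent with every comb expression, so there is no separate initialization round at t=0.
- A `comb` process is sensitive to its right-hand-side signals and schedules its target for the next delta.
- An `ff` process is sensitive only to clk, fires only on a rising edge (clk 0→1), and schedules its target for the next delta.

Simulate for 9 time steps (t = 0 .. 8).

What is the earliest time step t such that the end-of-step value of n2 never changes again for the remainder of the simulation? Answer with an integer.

6

[bits: n0,v,y,n2,q,u,r,z,x,clk,p]
t=0: Δ0=10001100101 Δ1=10001100111 Δ2=01001100110 Δ3=01001010110 Δ4=01001110110 | 4Δ
t=1: Δ0=01001110110 Δ1=01001110100 | 1Δ
t=2: Δ0=01001110100 Δ1=01001110110 Δ2=11001110111 Δ3=11001010111 | 3Δ
t=3: Δ0=11001010111 Δ1=11001010101 | 1Δ
t=4: Δ0=11001010101 Δ1=11001010111 Δ2=11011010110 Δ3=11011110110 | 3Δ
t=5: Δ0=11011110110 Δ1=11011110100 | 1Δ
t=6: Δ0=11011110100 Δ1=11011110110 Δ2=11001110110 | 2Δ
t=7: Δ0=11001110110 Δ1=11001110100 | 1Δ
t=8: Δ0=11001110100 Δ1=11001110110 | 1Δ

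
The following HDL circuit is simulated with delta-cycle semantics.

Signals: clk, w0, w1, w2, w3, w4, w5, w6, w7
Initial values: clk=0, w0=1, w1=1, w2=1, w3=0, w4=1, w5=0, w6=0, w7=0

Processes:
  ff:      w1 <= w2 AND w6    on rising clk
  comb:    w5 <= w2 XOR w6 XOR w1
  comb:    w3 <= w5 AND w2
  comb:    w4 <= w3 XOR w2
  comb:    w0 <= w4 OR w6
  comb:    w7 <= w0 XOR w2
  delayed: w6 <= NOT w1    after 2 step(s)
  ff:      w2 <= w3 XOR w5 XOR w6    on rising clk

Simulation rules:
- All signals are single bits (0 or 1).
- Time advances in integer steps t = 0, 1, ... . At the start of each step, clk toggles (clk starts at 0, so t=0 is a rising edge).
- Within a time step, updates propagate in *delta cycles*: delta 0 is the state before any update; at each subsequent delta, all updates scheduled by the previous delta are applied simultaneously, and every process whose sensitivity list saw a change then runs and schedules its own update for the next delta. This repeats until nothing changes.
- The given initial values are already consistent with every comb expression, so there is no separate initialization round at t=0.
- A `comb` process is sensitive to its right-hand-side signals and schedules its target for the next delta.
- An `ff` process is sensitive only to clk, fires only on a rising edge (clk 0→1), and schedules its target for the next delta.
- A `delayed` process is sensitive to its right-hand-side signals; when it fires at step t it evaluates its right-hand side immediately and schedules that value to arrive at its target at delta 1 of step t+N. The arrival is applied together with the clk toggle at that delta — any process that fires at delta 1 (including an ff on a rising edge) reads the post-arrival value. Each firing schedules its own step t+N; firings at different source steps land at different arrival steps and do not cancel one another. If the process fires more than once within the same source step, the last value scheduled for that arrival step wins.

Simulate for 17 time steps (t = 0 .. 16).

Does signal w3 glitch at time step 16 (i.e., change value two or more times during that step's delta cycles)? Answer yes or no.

[bits: w2,w1,w6,w3,w7,w4,w5,w0,clk]
t=0: Δ0=110001010 Δ1=110001011 Δ2=000001011 Δ3=000010011 Δ4=000010001 Δ5=000000001 | 5Δ
t=1: Δ0=000000001 Δ1=000000000 | 1Δ
t=2: Δ0=000000000 Δ1=001000001 Δ2=101000111 Δ3=101101011 Δ4=101000011 Δ5=101001011 | 5Δ
t=3: Δ0=101001011 Δ1=101001010 | 1Δ
t=4: Δ0=101001010 Δ1=101001011 Δ2=111001011 Δ3=111001111 Δ4=111101111 Δ5=111100111 | 5Δ
t=5: Δ0=111100111 Δ1=111100110 | 1Δ
t=6: Δ0=111100110 Δ1=110100111 Δ2=000100001 Δ3=000001001 Δ4=000000011 Δ5=000010001 Δ6=000000001 | 6Δ
t=7: Δ0=000000001 Δ1=000000000 | 1Δ
t=8: Δ0=000000000 Δ1=001000001 Δ2=101000111 Δ3=101101011 Δ4=101000011 Δ5=101001011 | 5Δ
t=9: Δ0=101001011 Δ1=101001010 | 1Δ
t=10: Δ0=101001010 Δ1=101001011 Δ2=111001011 Δ3=111001111 Δ4=111101111 Δ5=111100111 | 5Δ
t=11: Δ0=111100111 Δ1=111100110 | 1Δ
t=12: Δ0=111100110 Δ1=110100111 Δ2=000100001 Δ3=000001001 Δ4=000000011 Δ5=000010001 Δ6=000000001 | 6Δ
t=13: Δ0=000000001 Δ1=000000000 | 1Δ
t=14: Δ0=000000000 Δ1=001000001 Δ2=101000111 Δ3=101101011 Δ4=101000011 Δ5=101001011 | 5Δ
t=15: Δ0=101001011 Δ1=101001010 | 1Δ
t=16: Δ0=101001010 Δ1=101001011 Δ2=111001011 Δ3=111001111 Δ4=111101111 Δ5=111100111 | 5Δ

no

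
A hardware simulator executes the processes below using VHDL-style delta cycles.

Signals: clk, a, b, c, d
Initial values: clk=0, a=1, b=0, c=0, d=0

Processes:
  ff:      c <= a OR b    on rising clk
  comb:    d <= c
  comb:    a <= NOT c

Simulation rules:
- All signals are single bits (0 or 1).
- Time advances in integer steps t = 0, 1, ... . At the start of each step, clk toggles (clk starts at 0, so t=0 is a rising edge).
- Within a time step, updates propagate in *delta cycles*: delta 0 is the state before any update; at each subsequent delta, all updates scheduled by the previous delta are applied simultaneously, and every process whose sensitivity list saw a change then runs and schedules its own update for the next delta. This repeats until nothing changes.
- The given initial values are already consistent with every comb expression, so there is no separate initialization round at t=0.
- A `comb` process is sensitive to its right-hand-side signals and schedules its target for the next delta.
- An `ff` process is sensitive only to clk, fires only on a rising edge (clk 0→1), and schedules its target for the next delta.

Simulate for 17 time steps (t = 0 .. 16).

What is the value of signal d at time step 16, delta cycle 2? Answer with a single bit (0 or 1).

t=0 Δ0: b=0 clk=0 c=0 d=0 a=1
  Δ1: clk:0→1
  Δ2: c:0→1
  Δ3: d:0→1, a:1→0
  (3Δ to stable)
t=1 Δ0: b=0 clk=1 c=1 d=1 a=0
  Δ1: clk:1→0
  (1Δ to stable)
t=2 Δ0: b=0 clk=0 c=1 d=1 a=0
  Δ1: clk:0→1
  Δ2: c:1→0
  Δ3: d:1→0, a:0→1
  (3Δ to stable)
t=3 Δ0: b=0 clk=1 c=0 d=0 a=1
  Δ1: clk:1→0
  (1Δ to stable)
t=4 Δ0: b=0 clk=0 c=0 d=0 a=1
  Δ1: clk:0→1
  Δ2: c:0→1
  Δ3: d:0→1, a:1→0
  (3Δ to stable)
t=5 Δ0: b=0 clk=1 c=1 d=1 a=0
  Δ1: clk:1→0
  (1Δ to stable)
t=6 Δ0: b=0 clk=0 c=1 d=1 a=0
  Δ1: clk:0→1
  Δ2: c:1→0
  Δ3: d:1→0, a:0→1
  (3Δ to stable)
t=7 Δ0: b=0 clk=1 c=0 d=0 a=1
  Δ1: clk:1→0
  (1Δ to stable)
t=8 Δ0: b=0 clk=0 c=0 d=0 a=1
  Δ1: clk:0→1
  Δ2: c:0→1
  Δ3: d:0→1, a:1→0
  (3Δ to stable)
t=9 Δ0: b=0 clk=1 c=1 d=1 a=0
  Δ1: clk:1→0
  (1Δ to stable)
t=10 Δ0: b=0 clk=0 c=1 d=1 a=0
  Δ1: clk:0→1
  Δ2: c:1→0
  Δ3: d:1→0, a:0→1
  (3Δ to stable)
t=11 Δ0: b=0 clk=1 c=0 d=0 a=1
  Δ1: clk:1→0
  (1Δ to stable)
t=12 Δ0: b=0 clk=0 c=0 d=0 a=1
  Δ1: clk:0→1
  Δ2: c:0→1
  Δ3: d:0→1, a:1→0
  (3Δ to stable)
t=13 Δ0: b=0 clk=1 c=1 d=1 a=0
  Δ1: clk:1→0
  (1Δ to stable)
t=14 Δ0: b=0 clk=0 c=1 d=1 a=0
  Δ1: clk:0→1
  Δ2: c:1→0
  Δ3: d:1→0, a:0→1
  (3Δ to stable)
t=15 Δ0: b=0 clk=1 c=0 d=0 a=1
  Δ1: clk:1→0
  (1Δ to stable)
t=16 Δ0: b=0 clk=0 c=0 d=0 a=1
  Δ1: clk:0→1
  Δ2: c:0→1
  Δ3: d:0→1, a:1→0
  (3Δ to stable)

0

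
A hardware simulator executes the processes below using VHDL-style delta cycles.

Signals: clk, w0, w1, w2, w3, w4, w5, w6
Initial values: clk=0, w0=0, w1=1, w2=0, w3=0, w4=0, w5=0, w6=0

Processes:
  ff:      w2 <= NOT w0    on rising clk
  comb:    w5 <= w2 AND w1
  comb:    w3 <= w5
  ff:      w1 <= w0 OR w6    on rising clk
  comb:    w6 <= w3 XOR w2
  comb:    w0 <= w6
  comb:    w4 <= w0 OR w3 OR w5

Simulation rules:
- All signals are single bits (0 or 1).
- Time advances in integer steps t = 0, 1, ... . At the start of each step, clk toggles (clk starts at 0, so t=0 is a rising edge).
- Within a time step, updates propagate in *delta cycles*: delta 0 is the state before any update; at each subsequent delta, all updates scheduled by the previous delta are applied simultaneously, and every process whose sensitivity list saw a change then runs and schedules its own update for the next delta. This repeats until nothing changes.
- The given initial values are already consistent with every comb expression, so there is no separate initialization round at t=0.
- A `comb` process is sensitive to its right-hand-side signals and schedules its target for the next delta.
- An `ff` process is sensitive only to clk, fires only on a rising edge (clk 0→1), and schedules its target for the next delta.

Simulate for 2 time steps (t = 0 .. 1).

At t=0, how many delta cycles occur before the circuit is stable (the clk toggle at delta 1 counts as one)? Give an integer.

t0.Δ0 w1=1 w5=0 w2=0 w3=0 w4=0 w6=0 w0=0 clk=0
t0.Δ1 w1=1 w5=0 w2=0 w3=0 w4=0 w6=0 w0=0 clk=1
t0.Δ2 w1=0 w5=0 w2=1 w3=0 w4=0 w6=0 w0=0 clk=1
t0.Δ3 w1=0 w5=0 w2=1 w3=0 w4=0 w6=1 w0=0 clk=1
t0.Δ4 w1=0 w5=0 w2=1 w3=0 w4=0 w6=1 w0=1 clk=1
t0.Δ5 w1=0 w5=0 w2=1 w3=0 w4=1 w6=1 w0=1 clk=1
t1.Δ0 w1=0 w5=0 w2=1 w3=0 w4=1 w6=1 w0=1 clk=1
t1.Δ1 w1=0 w5=0 w2=1 w3=0 w4=1 w6=1 w0=1 clk=0

5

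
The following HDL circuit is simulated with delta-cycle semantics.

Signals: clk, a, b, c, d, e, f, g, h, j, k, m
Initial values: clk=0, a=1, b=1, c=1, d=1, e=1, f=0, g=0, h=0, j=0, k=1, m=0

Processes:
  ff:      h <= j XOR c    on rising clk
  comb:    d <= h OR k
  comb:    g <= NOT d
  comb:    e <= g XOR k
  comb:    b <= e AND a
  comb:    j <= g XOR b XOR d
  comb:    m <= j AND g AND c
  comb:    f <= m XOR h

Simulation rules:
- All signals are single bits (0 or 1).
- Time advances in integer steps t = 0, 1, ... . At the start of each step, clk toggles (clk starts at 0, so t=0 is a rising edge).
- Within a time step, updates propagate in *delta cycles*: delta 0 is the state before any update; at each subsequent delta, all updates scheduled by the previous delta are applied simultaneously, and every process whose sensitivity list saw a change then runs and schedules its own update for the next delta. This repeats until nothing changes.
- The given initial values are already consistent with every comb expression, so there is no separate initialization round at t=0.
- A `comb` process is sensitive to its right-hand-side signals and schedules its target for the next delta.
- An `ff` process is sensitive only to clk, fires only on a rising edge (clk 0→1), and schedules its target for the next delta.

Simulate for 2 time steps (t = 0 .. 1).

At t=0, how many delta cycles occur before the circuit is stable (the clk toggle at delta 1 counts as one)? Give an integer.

3

[bits: b,h,c,m,clk,d,g,a,j,f,k,e]
t=0: Δ0=101001010011 Δ1=101011010011 Δ2=111011010011 Δ3=111011010111 | 3Δ
t=1: Δ0=111011010111 Δ1=111001010111 | 1Δ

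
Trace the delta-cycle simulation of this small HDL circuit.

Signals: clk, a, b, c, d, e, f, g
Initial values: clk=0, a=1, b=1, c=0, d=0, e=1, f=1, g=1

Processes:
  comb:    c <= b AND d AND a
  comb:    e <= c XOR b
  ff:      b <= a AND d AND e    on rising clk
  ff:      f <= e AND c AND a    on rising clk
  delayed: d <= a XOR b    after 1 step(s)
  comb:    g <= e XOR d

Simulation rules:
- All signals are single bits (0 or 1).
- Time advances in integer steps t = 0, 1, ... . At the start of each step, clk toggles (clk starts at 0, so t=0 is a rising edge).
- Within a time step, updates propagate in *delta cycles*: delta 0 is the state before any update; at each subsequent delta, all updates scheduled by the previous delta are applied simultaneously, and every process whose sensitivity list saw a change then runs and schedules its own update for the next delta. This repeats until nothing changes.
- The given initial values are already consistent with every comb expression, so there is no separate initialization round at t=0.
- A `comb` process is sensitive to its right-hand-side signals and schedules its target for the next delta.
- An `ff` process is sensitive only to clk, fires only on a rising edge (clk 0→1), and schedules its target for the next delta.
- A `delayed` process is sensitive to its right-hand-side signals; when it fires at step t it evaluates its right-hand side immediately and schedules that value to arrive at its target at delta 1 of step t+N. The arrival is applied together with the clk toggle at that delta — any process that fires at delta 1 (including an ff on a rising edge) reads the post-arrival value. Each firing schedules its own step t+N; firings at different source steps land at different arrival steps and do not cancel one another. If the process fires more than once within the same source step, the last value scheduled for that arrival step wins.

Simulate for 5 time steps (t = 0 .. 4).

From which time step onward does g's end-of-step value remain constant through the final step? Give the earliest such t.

1

[bits: f,g,clk,b,c,a,d,e]
t=0: Δ0=11010101 Δ1=11110101 Δ2=01100101 Δ3=01100100 Δ4=00100100 | 4Δ
t=1: Δ0=00100100 Δ1=00000110 Δ2=01000110 | 2Δ
t=2: Δ0=01000110 Δ1=01100110 | 1Δ
t=3: Δ0=01100110 Δ1=01000110 | 1Δ
t=4: Δ0=01000110 Δ1=01100110 | 1Δ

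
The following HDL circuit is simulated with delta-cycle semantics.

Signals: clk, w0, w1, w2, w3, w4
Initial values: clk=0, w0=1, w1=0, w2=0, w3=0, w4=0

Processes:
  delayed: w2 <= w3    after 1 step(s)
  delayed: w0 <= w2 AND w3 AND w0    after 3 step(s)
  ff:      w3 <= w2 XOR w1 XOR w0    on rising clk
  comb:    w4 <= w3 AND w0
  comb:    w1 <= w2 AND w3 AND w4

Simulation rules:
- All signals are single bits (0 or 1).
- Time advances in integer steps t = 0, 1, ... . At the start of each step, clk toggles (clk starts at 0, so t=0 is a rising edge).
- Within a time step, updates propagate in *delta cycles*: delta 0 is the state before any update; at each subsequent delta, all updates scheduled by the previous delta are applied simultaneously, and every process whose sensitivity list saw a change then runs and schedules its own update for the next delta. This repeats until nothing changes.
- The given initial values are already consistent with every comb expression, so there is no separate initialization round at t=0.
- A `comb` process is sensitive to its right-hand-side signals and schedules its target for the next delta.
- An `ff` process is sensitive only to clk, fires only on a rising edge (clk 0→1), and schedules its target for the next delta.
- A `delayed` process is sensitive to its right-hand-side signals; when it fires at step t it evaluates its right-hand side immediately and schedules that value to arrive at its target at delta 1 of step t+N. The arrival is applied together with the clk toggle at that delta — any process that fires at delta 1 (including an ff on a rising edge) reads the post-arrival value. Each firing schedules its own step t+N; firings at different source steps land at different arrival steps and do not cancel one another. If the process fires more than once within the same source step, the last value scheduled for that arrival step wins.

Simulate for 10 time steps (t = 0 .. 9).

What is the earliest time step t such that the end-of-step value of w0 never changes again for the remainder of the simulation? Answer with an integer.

6

[bits: w1,w0,clk,w2,w4,w3]
t=0: Δ0=010000 Δ1=011000 Δ2=011001 Δ3=011011 | 3Δ
t=1: Δ0=011011 Δ1=010111 Δ2=110111 | 2Δ
t=2: Δ0=110111 Δ1=111111 | 1Δ
t=3: Δ0=111111 Δ1=100111 Δ2=100101 Δ3=000101 | 3Δ
t=4: Δ0=000101 Δ1=011101 Δ2=011110 Δ3=011100 | 3Δ
t=5: Δ0=011100 Δ1=010000 | 1Δ
t=6: Δ0=010000 Δ1=001000 | 1Δ
t=7: Δ0=001000 Δ1=000000 | 1Δ
t=8: Δ0=000000 Δ1=001000 | 1Δ
t=9: Δ0=001000 Δ1=000000 | 1Δ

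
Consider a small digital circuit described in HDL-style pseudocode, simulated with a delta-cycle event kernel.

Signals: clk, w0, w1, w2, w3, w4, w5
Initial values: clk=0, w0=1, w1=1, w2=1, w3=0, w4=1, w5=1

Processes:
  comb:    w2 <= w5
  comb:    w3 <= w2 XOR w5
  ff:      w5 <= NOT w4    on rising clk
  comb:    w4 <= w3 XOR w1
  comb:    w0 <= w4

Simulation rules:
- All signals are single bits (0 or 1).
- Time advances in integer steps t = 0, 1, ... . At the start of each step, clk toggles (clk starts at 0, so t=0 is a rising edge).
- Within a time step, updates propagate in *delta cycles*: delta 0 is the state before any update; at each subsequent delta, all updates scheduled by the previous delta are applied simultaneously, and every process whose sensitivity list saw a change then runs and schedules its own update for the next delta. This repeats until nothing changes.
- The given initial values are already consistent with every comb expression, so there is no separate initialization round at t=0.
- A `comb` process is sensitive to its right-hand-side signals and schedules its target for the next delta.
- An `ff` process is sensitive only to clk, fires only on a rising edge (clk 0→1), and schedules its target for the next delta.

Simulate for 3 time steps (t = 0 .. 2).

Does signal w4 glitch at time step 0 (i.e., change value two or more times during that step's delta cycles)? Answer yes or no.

yes

[bits: w4,w0,w1,w2,w5,w3,clk]
t=0: Δ0=1111100 Δ1=1111101 Δ2=1111001 Δ3=1110011 Δ4=0110001 Δ5=1010001 Δ6=1110001 | 6Δ
t=1: Δ0=1110001 Δ1=1110000 | 1Δ
t=2: Δ0=1110000 Δ1=1110001 | 1Δ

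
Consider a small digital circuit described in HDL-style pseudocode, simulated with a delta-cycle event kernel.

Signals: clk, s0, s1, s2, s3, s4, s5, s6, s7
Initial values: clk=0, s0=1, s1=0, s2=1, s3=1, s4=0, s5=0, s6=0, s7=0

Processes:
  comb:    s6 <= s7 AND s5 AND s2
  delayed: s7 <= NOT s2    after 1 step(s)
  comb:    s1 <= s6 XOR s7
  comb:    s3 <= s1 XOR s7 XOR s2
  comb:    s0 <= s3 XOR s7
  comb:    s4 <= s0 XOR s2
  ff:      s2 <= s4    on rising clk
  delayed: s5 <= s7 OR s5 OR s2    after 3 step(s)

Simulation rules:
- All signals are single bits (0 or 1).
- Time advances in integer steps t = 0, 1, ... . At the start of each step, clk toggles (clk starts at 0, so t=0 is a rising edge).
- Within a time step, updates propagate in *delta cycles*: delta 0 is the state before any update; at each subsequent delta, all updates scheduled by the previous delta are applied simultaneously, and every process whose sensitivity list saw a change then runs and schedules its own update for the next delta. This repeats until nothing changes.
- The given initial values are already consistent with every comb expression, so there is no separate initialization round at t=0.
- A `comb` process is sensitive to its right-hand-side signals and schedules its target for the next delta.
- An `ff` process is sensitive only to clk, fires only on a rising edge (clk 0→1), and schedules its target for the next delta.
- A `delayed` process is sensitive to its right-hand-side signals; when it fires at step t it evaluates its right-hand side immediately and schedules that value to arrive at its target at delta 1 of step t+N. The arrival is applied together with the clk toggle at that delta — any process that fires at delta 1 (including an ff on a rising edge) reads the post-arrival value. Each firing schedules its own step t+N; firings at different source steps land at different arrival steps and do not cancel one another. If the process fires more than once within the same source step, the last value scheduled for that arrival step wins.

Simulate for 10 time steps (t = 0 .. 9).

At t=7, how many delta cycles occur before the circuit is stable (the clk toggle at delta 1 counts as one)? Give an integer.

6

t0.Δ0 s3=1 s4=0 s6=0 clk=0 s1=0 s5=0 s7=0 s0=1 s2=1
t0.Δ1 s3=1 s4=0 s6=0 clk=1 s1=0 s5=0 s7=0 s0=1 s2=1
t0.Δ2 s3=1 s4=0 s6=0 clk=1 s1=0 s5=0 s7=0 s0=1 s2=0
t0.Δ3 s3=0 s4=1 s6=0 clk=1 s1=0 s5=0 s7=0 s0=1 s2=0
t0.Δ4 s3=0 s4=1 s6=0 clk=1 s1=0 s5=0 s7=0 s0=0 s2=0
t0.Δ5 s3=0 s4=0 s6=0 clk=1 s1=0 s5=0 s7=0 s0=0 s2=0
t1.Δ0 s3=0 s4=0 s6=0 clk=1 s1=0 s5=0 s7=0 s0=0 s2=0
t1.Δ1 s3=0 s4=0 s6=0 clk=0 s1=0 s5=0 s7=1 s0=0 s2=0
t1.Δ2 s3=1 s4=0 s6=0 clk=0 s1=1 s5=0 s7=1 s0=1 s2=0
t1.Δ3 s3=0 s4=1 s6=0 clk=0 s1=1 s5=0 s7=1 s0=0 s2=0
t1.Δ4 s3=0 s4=0 s6=0 clk=0 s1=1 s5=0 s7=1 s0=1 s2=0
t1.Δ5 s3=0 s4=1 s6=0 clk=0 s1=1 s5=0 s7=1 s0=1 s2=0
t2.Δ0 s3=0 s4=1 s6=0 clk=0 s1=1 s5=0 s7=1 s0=1 s2=0
t2.Δ1 s3=0 s4=1 s6=0 clk=1 s1=1 s5=0 s7=1 s0=1 s2=0
t2.Δ2 s3=0 s4=1 s6=0 clk=1 s1=1 s5=0 s7=1 s0=1 s2=1
t2.Δ3 s3=1 s4=0 s6=0 clk=1 s1=1 s5=0 s7=1 s0=1 s2=1
t2.Δ4 s3=1 s4=0 s6=0 clk=1 s1=1 s5=0 s7=1 s0=0 s2=1
t2.Δ5 s3=1 s4=1 s6=0 clk=1 s1=1 s5=0 s7=1 s0=0 s2=1
t3.Δ0 s3=1 s4=1 s6=0 clk=1 s1=1 s5=0 s7=1 s0=0 s2=1
t3.Δ1 s3=1 s4=1 s6=0 clk=0 s1=1 s5=0 s7=0 s0=0 s2=1
t3.Δ2 s3=0 s4=1 s6=0 clk=0 s1=0 s5=0 s7=0 s0=1 s2=1
t3.Δ3 s3=1 s4=0 s6=0 clk=0 s1=0 s5=0 s7=0 s0=0 s2=1
t3.Δ4 s3=1 s4=1 s6=0 clk=0 s1=0 s5=0 s7=0 s0=1 s2=1
t3.Δ5 s3=1 s4=0 s6=0 clk=0 s1=0 s5=0 s7=0 s0=1 s2=1
t4.Δ0 s3=1 s4=0 s6=0 clk=0 s1=0 s5=0 s7=0 s0=1 s2=1
t4.Δ1 s3=1 s4=0 s6=0 clk=1 s1=0 s5=1 s7=0 s0=1 s2=1
t4.Δ2 s3=1 s4=0 s6=0 clk=1 s1=0 s5=1 s7=0 s0=1 s2=0
t4.Δ3 s3=0 s4=1 s6=0 clk=1 s1=0 s5=1 s7=0 s0=1 s2=0
t4.Δ4 s3=0 s4=1 s6=0 clk=1 s1=0 s5=1 s7=0 s0=0 s2=0
t4.Δ5 s3=0 s4=0 s6=0 clk=1 s1=0 s5=1 s7=0 s0=0 s2=0
t5.Δ0 s3=0 s4=0 s6=0 clk=1 s1=0 s5=1 s7=0 s0=0 s2=0
t5.Δ1 s3=0 s4=0 s6=0 clk=0 s1=0 s5=1 s7=1 s0=0 s2=0
t5.Δ2 s3=1 s4=0 s6=0 clk=0 s1=1 s5=1 s7=1 s0=1 s2=0
t5.Δ3 s3=0 s4=1 s6=0 clk=0 s1=1 s5=1 s7=1 s0=0 s2=0
t5.Δ4 s3=0 s4=0 s6=0 clk=0 s1=1 s5=1 s7=1 s0=1 s2=0
t5.Δ5 s3=0 s4=1 s6=0 clk=0 s1=1 s5=1 s7=1 s0=1 s2=0
t6.Δ0 s3=0 s4=1 s6=0 clk=0 s1=1 s5=1 s7=1 s0=1 s2=0
t6.Δ1 s3=0 s4=1 s6=0 clk=1 s1=1 s5=1 s7=1 s0=1 s2=0
t6.Δ2 s3=0 s4=1 s6=0 clk=1 s1=1 s5=1 s7=1 s0=1 s2=1
t6.Δ3 s3=1 s4=0 s6=1 clk=1 s1=1 s5=1 s7=1 s0=1 s2=1
t6.Δ4 s3=1 s4=0 s6=1 clk=1 s1=0 s5=1 s7=1 s0=0 s2=1
t6.Δ5 s3=0 s4=1 s6=1 clk=1 s1=0 s5=1 s7=1 s0=0 s2=1
t6.Δ6 s3=0 s4=1 s6=1 clk=1 s1=0 s5=1 s7=1 s0=1 s2=1
t6.Δ7 s3=0 s4=0 s6=1 clk=1 s1=0 s5=1 s7=1 s0=1 s2=1
t7.Δ0 s3=0 s4=0 s6=1 clk=1 s1=0 s5=1 s7=1 s0=1 s2=1
t7.Δ1 s3=0 s4=0 s6=1 clk=0 s1=0 s5=1 s7=0 s0=1 s2=1
t7.Δ2 s3=1 s4=0 s6=0 clk=0 s1=1 s5=1 s7=0 s0=0 s2=1
t7.Δ3 s3=0 s4=1 s6=0 clk=0 s1=0 s5=1 s7=0 s0=1 s2=1
t7.Δ4 s3=1 s4=0 s6=0 clk=0 s1=0 s5=1 s7=0 s0=0 s2=1
t7.Δ5 s3=1 s4=1 s6=0 clk=0 s1=0 s5=1 s7=0 s0=1 s2=1
t7.Δ6 s3=1 s4=0 s6=0 clk=0 s1=0 s5=1 s7=0 s0=1 s2=1
t8.Δ0 s3=1 s4=0 s6=0 clk=0 s1=0 s5=1 s7=0 s0=1 s2=1
t8.Δ1 s3=1 s4=0 s6=0 clk=1 s1=0 s5=1 s7=0 s0=1 s2=1
t8.Δ2 s3=1 s4=0 s6=0 clk=1 s1=0 s5=1 s7=0 s0=1 s2=0
t8.Δ3 s3=0 s4=1 s6=0 clk=1 s1=0 s5=1 s7=0 s0=1 s2=0
t8.Δ4 s3=0 s4=1 s6=0 clk=1 s1=0 s5=1 s7=0 s0=0 s2=0
t8.Δ5 s3=0 s4=0 s6=0 clk=1 s1=0 s5=1 s7=0 s0=0 s2=0
t9.Δ0 s3=0 s4=0 s6=0 clk=1 s1=0 s5=1 s7=0 s0=0 s2=0
t9.Δ1 s3=0 s4=0 s6=0 clk=0 s1=0 s5=1 s7=1 s0=0 s2=0
t9.Δ2 s3=1 s4=0 s6=0 clk=0 s1=1 s5=1 s7=1 s0=1 s2=0
t9.Δ3 s3=0 s4=1 s6=0 clk=0 s1=1 s5=1 s7=1 s0=0 s2=0
t9.Δ4 s3=0 s4=0 s6=0 clk=0 s1=1 s5=1 s7=1 s0=1 s2=0
t9.Δ5 s3=0 s4=1 s6=0 clk=0 s1=1 s5=1 s7=1 s0=1 s2=0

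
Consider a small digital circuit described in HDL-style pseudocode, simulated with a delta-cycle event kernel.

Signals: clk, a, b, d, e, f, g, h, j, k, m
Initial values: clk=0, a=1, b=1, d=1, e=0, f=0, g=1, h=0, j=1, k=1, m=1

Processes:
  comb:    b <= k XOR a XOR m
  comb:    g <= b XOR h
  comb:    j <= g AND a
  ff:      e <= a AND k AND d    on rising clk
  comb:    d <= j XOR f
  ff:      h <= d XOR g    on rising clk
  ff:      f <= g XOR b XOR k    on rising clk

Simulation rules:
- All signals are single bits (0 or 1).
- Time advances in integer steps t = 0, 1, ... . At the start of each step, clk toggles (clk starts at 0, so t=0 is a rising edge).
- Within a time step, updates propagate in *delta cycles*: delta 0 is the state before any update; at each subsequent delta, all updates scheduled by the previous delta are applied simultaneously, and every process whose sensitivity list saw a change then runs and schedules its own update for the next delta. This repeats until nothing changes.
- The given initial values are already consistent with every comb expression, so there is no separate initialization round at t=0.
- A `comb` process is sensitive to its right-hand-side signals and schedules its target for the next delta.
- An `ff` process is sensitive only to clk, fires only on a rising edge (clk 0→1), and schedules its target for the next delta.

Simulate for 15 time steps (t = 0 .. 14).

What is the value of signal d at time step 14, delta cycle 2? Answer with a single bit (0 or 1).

0

t=0 Δ0: g=1 a=1 f=0 m=1 h=0 clk=0 d=1 j=1 e=0 b=1 k=1
  Δ1: clk:0→1
  Δ2: f:0→1, e:0→1
  Δ3: d:1→0
  (3Δ to stable)
t=1 Δ0: g=1 a=1 f=1 m=1 h=0 clk=1 d=0 j=1 e=1 b=1 k=1
  Δ1: clk:1→0
  (1Δ to stable)
t=2 Δ0: g=1 a=1 f=1 m=1 h=0 clk=0 d=0 j=1 e=1 b=1 k=1
  Δ1: clk:0→1
  Δ2: h:0→1, e:1→0
  Δ3: g:1→0
  Δ4: j:1→0
  Δ5: d:0→1
  (5Δ to stable)
t=3 Δ0: g=0 a=1 f=1 m=1 h=1 clk=1 d=1 j=0 e=0 b=1 k=1
  Δ1: clk:1→0
  (1Δ to stable)
t=4 Δ0: g=0 a=1 f=1 m=1 h=1 clk=0 d=1 j=0 e=0 b=1 k=1
  Δ1: clk:0→1
  Δ2: f:1→0, e:0→1
  Δ3: d:1→0
  (3Δ to stable)
t=5 Δ0: g=0 a=1 f=0 m=1 h=1 clk=1 d=0 j=0 e=1 b=1 k=1
  Δ1: clk:1→0
  (1Δ to stable)
t=6 Δ0: g=0 a=1 f=0 m=1 h=1 clk=0 d=0 j=0 e=1 b=1 k=1
  Δ1: clk:0→1
  Δ2: h:1→0, e:1→0
  Δ3: g:0→1
  Δ4: j:0→1
  Δ5: d:0→1
  (5Δ to stable)
t=7 Δ0: g=1 a=1 f=0 m=1 h=0 clk=1 d=1 j=1 e=0 b=1 k=1
  Δ1: clk:1→0
  (1Δ to stable)
t=8 Δ0: g=1 a=1 f=0 m=1 h=0 clk=0 d=1 j=1 e=0 b=1 k=1
  Δ1: clk:0→1
  Δ2: f:0→1, e:0→1
  Δ3: d:1→0
  (3Δ to stable)
t=9 Δ0: g=1 a=1 f=1 m=1 h=0 clk=1 d=0 j=1 e=1 b=1 k=1
  Δ1: clk:1→0
  (1Δ to stable)
t=10 Δ0: g=1 a=1 f=1 m=1 h=0 clk=0 d=0 j=1 e=1 b=1 k=1
  Δ1: clk:0→1
  Δ2: h:0→1, e:1→0
  Δ3: g:1→0
  Δ4: j:1→0
  Δ5: d:0→1
  (5Δ to stable)
t=11 Δ0: g=0 a=1 f=1 m=1 h=1 clk=1 d=1 j=0 e=0 b=1 k=1
  Δ1: clk:1→0
  (1Δ to stable)
t=12 Δ0: g=0 a=1 f=1 m=1 h=1 clk=0 d=1 j=0 e=0 b=1 k=1
  Δ1: clk:0→1
  Δ2: f:1→0, e:0→1
  Δ3: d:1→0
  (3Δ to stable)
t=13 Δ0: g=0 a=1 f=0 m=1 h=1 clk=1 d=0 j=0 e=1 b=1 k=1
  Δ1: clk:1→0
  (1Δ to stable)
t=14 Δ0: g=0 a=1 f=0 m=1 h=1 clk=0 d=0 j=0 e=1 b=1 k=1
  Δ1: clk:0→1
  Δ2: h:1→0, e:1→0
  Δ3: g:0→1
  Δ4: j:0→1
  Δ5: d:0→1
  (5Δ to stable)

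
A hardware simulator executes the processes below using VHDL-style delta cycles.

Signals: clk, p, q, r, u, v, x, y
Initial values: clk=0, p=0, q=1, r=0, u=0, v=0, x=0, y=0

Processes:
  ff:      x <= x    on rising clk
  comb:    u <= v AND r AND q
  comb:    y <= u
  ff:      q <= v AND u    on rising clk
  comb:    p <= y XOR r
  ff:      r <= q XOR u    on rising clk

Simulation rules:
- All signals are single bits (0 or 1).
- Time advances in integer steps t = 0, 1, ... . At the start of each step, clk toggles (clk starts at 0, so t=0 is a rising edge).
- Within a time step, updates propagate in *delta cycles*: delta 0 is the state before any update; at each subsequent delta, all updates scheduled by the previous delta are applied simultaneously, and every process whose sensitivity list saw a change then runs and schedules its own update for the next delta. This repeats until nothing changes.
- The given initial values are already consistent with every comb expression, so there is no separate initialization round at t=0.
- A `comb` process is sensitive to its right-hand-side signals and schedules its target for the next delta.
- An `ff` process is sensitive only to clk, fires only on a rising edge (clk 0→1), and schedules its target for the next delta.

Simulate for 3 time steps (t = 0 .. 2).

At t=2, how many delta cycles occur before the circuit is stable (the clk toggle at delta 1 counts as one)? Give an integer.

3

t0.Δ0 q=1 y=0 clk=0 r=0 p=0 u=0 x=0 v=0
t0.Δ1 q=1 y=0 clk=1 r=0 p=0 u=0 x=0 v=0
t0.Δ2 q=0 y=0 clk=1 r=1 p=0 u=0 x=0 v=0
t0.Δ3 q=0 y=0 clk=1 r=1 p=1 u=0 x=0 v=0
t1.Δ0 q=0 y=0 clk=1 r=1 p=1 u=0 x=0 v=0
t1.Δ1 q=0 y=0 clk=0 r=1 p=1 u=0 x=0 v=0
t2.Δ0 q=0 y=0 clk=0 r=1 p=1 u=0 x=0 v=0
t2.Δ1 q=0 y=0 clk=1 r=1 p=1 u=0 x=0 v=0
t2.Δ2 q=0 y=0 clk=1 r=0 p=1 u=0 x=0 v=0
t2.Δ3 q=0 y=0 clk=1 r=0 p=0 u=0 x=0 v=0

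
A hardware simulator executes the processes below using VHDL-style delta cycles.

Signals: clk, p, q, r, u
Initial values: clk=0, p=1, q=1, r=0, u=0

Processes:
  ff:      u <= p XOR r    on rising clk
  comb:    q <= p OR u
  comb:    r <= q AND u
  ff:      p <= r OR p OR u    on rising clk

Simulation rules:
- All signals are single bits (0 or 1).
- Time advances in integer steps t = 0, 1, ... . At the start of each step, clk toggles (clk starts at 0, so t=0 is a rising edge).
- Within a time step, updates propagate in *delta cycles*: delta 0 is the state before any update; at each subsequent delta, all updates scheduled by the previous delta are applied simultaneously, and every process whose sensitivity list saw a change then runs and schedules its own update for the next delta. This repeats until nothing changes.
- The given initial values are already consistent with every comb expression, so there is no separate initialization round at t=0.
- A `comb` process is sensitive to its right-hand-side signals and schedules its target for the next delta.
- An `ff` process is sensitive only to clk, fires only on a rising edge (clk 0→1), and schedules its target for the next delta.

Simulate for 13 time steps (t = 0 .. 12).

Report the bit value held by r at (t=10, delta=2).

[bits: clk,r,p,u,q]
t=0: Δ0=00101 Δ1=10101 Δ2=10111 Δ3=11111 | 3Δ
t=1: Δ0=11111 Δ1=01111 | 1Δ
t=2: Δ0=01111 Δ1=11111 Δ2=11101 Δ3=10101 | 3Δ
t=3: Δ0=10101 Δ1=00101 | 1Δ
t=4: Δ0=00101 Δ1=10101 Δ2=10111 Δ3=11111 | 3Δ
t=5: Δ0=11111 Δ1=01111 | 1Δ
t=6: Δ0=01111 Δ1=11111 Δ2=11101 Δ3=10101 | 3Δ
t=7: Δ0=10101 Δ1=00101 | 1Δ
t=8: Δ0=00101 Δ1=10101 Δ2=10111 Δ3=11111 | 3Δ
t=9: Δ0=11111 Δ1=01111 | 1Δ
t=10: Δ0=01111 Δ1=11111 Δ2=11101 Δ3=10101 | 3Δ
t=11: Δ0=10101 Δ1=00101 | 1Δ
t=12: Δ0=00101 Δ1=10101 Δ2=10111 Δ3=11111 | 3Δ

1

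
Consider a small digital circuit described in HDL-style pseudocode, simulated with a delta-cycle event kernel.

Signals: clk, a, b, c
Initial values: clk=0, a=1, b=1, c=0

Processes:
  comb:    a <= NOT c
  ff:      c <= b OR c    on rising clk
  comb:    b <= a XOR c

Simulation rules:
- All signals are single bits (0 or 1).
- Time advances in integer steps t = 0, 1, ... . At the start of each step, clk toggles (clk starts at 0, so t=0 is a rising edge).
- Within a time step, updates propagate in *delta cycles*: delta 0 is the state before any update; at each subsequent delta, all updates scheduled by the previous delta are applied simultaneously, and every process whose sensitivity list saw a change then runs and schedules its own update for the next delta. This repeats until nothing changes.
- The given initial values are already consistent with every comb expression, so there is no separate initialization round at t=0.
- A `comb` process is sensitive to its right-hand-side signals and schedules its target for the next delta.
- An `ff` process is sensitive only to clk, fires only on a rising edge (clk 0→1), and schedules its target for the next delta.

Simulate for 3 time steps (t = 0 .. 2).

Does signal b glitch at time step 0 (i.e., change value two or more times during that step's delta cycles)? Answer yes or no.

t=0 Δ0: c=0 a=1 clk=0 b=1
  Δ1: clk:0→1
  Δ2: c:0→1
  Δ3: a:1→0, b:1→0
  Δ4: b:0→1
  (4Δ to stable)
t=1 Δ0: c=1 a=0 clk=1 b=1
  Δ1: clk:1→0
  (1Δ to stable)
t=2 Δ0: c=1 a=0 clk=0 b=1
  Δ1: clk:0→1
  (1Δ to stable)

yes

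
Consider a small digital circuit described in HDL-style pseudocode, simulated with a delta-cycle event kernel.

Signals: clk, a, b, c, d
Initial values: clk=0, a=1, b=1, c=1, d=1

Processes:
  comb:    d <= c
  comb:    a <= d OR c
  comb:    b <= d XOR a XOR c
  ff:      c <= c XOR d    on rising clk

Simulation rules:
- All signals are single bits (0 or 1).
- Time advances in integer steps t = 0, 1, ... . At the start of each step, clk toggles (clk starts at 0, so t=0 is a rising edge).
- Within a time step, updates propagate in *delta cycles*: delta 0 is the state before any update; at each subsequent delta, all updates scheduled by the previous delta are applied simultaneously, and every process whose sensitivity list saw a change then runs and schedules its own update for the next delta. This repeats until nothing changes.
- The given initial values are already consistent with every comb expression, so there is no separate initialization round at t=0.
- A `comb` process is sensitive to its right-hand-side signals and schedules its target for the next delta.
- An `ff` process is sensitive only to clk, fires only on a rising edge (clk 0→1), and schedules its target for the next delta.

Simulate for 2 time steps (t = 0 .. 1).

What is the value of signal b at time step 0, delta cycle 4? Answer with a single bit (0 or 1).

t=0 Δ0: b=1 d=1 clk=0 c=1 a=1
  Δ1: clk:0→1
  Δ2: c:1→0
  Δ3: b:1→0, d:1→0
  Δ4: b:0→1, a:1→0
  Δ5: b:1→0
  (5Δ to stable)
t=1 Δ0: b=0 d=0 clk=1 c=0 a=0
  Δ1: clk:1→0
  (1Δ to stable)

1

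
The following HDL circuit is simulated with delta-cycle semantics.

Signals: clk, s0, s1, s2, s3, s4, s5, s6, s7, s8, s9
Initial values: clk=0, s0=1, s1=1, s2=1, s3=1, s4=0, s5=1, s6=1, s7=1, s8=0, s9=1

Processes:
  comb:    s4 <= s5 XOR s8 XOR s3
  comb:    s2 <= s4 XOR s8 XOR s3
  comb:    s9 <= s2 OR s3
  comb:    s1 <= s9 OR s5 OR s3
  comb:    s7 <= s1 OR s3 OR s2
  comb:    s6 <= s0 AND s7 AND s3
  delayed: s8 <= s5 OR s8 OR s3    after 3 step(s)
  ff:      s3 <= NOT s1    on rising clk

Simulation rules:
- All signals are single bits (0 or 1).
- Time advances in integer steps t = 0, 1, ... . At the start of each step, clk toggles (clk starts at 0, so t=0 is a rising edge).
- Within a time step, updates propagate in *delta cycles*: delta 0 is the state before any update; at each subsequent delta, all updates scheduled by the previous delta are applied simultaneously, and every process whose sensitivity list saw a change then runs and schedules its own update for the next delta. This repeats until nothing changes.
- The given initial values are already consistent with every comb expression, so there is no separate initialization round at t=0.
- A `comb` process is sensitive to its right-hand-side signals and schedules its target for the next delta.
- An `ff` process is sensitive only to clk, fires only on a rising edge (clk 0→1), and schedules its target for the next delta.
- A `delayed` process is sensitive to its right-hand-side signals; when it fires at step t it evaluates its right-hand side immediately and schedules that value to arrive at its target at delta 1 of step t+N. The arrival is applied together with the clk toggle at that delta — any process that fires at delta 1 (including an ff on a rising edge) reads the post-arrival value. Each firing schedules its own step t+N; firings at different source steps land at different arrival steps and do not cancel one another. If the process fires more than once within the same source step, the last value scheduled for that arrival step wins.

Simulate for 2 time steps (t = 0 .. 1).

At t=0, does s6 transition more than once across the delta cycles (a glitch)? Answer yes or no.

no

t=0 Δ0: s3=1 clk=0 s5=1 s2=1 s9=1 s7=1 s4=0 s1=1 s8=0 s0=1 s6=1
  Δ1: clk:0→1
  Δ2: s3:1→0
  Δ3: s2:1→0, s4:0→1, s6:1→0
  Δ4: s2:0→1, s9:1→0
  Δ5: s9:0→1
  (5Δ to stable)
t=1 Δ0: s3=0 clk=1 s5=1 s2=1 s9=1 s7=1 s4=1 s1=1 s8=0 s0=1 s6=0
  Δ1: clk:1→0
  (1Δ to stable)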